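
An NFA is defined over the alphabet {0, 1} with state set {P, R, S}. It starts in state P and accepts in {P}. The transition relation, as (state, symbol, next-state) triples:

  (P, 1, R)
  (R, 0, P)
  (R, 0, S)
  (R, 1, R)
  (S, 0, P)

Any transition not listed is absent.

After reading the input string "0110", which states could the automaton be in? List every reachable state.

∅

Start in {P}.
Read '0': P→∅; now ∅.
The set is empty and remains empty for the remaining 3 symbols.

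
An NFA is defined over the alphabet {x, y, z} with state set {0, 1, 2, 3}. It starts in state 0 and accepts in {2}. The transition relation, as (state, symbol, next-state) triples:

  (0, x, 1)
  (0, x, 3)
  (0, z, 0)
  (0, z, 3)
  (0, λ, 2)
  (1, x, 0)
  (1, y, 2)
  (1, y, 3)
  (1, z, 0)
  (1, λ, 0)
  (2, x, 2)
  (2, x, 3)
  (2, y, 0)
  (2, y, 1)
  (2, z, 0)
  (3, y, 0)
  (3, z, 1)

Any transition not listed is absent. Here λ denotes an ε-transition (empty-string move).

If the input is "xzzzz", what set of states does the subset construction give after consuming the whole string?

Start: ε-closure({0}) = {0, 2}.
Read 'x': {0, 2} → {0, 1, 2, 3}.
Read 'z': {0, 1, 2, 3} → {0, 1, 2, 3}.
Read 'z': {0, 1, 2, 3} → {0, 1, 2, 3}.
Read 'z': {0, 1, 2, 3} → {0, 1, 2, 3}.
Read 'z': {0, 1, 2, 3} → {0, 1, 2, 3}.

{0, 1, 2, 3}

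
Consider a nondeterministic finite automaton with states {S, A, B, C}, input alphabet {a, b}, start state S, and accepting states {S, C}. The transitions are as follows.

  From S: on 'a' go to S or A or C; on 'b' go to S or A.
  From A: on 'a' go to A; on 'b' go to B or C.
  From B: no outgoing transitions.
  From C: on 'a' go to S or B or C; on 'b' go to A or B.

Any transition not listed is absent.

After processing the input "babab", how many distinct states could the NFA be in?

Start in {S}.
Read 'b': {S} → {S, A}.
Read 'a': {S, A} → {S, A, C}.
Read 'b': {S, A, C} → {S, A, B, C}.
Read 'a': {S, A, B, C} → {S, A, B, C}.
Read 'b': {S, A, B, C} → {S, A, B, C}.
That set has 4 states.

4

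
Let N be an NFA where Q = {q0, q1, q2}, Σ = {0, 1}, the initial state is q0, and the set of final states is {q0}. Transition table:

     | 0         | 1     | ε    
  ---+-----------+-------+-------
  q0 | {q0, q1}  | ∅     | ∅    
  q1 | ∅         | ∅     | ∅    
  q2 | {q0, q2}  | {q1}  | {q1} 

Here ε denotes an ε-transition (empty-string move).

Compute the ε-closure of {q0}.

Begin with {q0}.
No ε-moves leave this set, so the closure equals the set itself.

{q0}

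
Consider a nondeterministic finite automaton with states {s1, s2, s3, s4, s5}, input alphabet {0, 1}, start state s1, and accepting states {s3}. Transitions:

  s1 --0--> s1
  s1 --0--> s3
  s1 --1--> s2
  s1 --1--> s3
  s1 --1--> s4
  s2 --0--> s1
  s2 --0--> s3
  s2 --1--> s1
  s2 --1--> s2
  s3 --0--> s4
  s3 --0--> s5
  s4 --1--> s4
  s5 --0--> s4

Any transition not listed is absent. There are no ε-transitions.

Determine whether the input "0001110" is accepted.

Start in {s1}.
Read '0': {s1} → {s1, s3}.
Read '0': {s1, s3} → {s1, s3, s4, s5}.
Read '0': {s1, s3, s4, s5} → {s1, s3, s4, s5}.
Read '1': {s1, s3, s4, s5} → {s2, s3, s4}.
Read '1': {s2, s3, s4} → {s1, s2, s4}.
Read '1': {s1, s2, s4} → {s1, s2, s3, s4}.
Read '0': {s1, s2, s3, s4} → {s1, s3, s4, s5}.
The final set {s1, s3, s4, s5} contains the accepting state s3.

Yes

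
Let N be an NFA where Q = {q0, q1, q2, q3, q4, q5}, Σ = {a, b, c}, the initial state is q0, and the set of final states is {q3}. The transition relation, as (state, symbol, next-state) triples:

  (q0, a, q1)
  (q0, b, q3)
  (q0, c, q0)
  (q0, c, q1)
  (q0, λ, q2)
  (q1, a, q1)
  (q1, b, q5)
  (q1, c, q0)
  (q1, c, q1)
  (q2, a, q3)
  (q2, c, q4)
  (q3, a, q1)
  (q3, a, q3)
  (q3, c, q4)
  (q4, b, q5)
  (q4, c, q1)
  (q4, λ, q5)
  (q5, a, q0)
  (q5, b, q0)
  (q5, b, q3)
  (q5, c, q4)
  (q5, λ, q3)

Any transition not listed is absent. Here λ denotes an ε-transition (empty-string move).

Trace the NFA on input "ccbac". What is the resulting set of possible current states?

Start: ε-closure({q0}) = {q0, q2}.
Read 'c': q0→{q0, q1}, q2→{q4}; union {q0, q1, q4}; ε-closure = {q0, q1, q2, q3, q4, q5}.
Read 'c': q0→{q0, q1}, q1→{q0, q1}, q2→{q4}, q3→{q4}, q4→{q1}, q5→{q4}; union {q0, q1, q4}; ε-closure = {q0, q1, q2, q3, q4, q5}.
Read 'b': q0→{q3}, q1→{q5}, q2→∅, q3→∅, q4→{q5}, q5→{q0, q3}; union {q0, q3, q5}; ε-closure = {q0, q2, q3, q5}.
Read 'a': q0→{q1}, q2→{q3}, q3→{q1, q3}, q5→{q0}; union {q0, q1, q3}; ε-closure = {q0, q1, q2, q3}.
Read 'c': q0→{q0, q1}, q1→{q0, q1}, q2→{q4}, q3→{q4}; union {q0, q1, q4}; ε-closure = {q0, q1, q2, q3, q4, q5}.

{q0, q1, q2, q3, q4, q5}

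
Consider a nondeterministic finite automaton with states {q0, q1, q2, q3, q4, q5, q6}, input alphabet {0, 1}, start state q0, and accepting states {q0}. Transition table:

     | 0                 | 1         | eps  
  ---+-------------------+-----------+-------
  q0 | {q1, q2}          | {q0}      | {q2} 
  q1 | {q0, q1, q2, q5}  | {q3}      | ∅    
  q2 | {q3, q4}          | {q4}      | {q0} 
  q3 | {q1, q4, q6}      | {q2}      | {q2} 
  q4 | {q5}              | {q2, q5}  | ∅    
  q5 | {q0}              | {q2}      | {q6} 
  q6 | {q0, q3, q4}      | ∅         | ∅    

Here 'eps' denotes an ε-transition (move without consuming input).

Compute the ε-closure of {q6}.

Begin with {q6}.
No ε-moves leave this set, so the closure equals the set itself.

{q6}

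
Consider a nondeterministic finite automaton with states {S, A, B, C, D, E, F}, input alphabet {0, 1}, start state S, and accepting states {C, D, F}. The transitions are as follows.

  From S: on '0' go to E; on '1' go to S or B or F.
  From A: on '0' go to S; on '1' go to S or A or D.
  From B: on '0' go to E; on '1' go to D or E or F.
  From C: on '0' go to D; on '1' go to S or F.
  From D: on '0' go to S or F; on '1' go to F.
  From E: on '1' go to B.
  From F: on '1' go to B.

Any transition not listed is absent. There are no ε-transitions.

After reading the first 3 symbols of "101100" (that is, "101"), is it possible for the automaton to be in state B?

Start in {S}.
Read '1': {S} → {S, B, F}.
Read '0': {S, B, F} → {E}.
Read '1': {E} → {B}.
State B is in {B}.

Yes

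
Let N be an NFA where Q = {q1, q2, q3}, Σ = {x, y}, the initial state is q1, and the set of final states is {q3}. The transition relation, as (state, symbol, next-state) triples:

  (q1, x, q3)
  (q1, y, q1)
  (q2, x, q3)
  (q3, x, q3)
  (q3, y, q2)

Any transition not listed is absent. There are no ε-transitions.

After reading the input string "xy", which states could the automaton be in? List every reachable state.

{q2}

Start in {q1}.
Read 'x': {q1} → {q3}.
Read 'y': {q3} → {q2}.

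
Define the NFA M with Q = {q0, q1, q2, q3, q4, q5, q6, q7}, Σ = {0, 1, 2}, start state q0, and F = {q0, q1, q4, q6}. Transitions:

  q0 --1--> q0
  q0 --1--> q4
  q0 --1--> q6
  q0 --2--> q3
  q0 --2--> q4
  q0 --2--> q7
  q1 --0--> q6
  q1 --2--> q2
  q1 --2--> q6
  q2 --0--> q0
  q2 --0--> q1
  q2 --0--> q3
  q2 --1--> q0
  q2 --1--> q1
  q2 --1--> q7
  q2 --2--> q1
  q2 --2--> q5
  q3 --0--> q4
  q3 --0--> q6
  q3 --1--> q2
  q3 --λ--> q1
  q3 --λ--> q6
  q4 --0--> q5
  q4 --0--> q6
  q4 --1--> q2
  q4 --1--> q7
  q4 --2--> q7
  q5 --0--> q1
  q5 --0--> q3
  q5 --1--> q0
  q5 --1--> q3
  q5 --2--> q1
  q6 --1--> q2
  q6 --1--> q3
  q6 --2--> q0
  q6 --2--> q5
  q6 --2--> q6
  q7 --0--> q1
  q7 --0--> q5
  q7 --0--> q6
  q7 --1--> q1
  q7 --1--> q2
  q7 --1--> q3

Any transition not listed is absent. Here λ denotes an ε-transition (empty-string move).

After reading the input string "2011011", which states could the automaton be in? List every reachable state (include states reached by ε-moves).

Start in {q0}.
Read '2': {q0} → {q1, q3, q4, q6, q7}.
Read '0': {q1, q3, q4, q6, q7} → {q1, q4, q5, q6}.
Read '1': {q1, q4, q5, q6} → {q0, q1, q2, q3, q6, q7}.
Read '1': {q0, q1, q2, q3, q6, q7} → {q0, q1, q2, q3, q4, q6, q7}.
Read '0': {q0, q1, q2, q3, q4, q6, q7} → {q0, q1, q3, q4, q5, q6}.
Read '1': {q0, q1, q3, q4, q5, q6} → {q0, q1, q2, q3, q4, q6, q7}.
Read '1': {q0, q1, q2, q3, q4, q6, q7} → {q0, q1, q2, q3, q4, q6, q7}.

{q0, q1, q2, q3, q4, q6, q7}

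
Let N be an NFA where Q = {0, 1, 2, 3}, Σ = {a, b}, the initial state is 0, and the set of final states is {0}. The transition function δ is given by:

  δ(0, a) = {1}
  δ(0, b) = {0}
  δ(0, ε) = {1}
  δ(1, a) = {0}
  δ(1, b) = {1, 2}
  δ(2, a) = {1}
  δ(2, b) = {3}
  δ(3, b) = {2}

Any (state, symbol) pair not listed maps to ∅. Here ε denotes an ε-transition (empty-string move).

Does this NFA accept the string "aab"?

Yes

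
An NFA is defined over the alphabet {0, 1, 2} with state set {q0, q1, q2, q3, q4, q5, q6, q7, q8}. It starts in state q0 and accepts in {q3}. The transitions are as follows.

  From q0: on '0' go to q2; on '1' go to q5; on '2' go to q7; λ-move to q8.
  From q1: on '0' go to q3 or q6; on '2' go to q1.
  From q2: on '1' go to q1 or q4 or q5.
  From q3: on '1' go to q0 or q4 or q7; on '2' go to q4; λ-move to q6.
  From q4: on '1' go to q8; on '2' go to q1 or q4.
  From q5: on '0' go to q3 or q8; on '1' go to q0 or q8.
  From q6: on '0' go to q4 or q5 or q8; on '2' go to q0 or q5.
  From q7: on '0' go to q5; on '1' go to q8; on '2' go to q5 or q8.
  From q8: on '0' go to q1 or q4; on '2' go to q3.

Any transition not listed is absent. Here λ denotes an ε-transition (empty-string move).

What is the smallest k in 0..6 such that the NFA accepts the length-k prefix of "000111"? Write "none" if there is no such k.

Start: ε-closure({q0}) = {q0, q8}.
Read '0': q0→{q2}, q8→{q1, q4}; now {q1, q2, q4}.
Read '0': q1→{q3, q6}, q2→∅, q4→∅; now {q3, q6}.
None of the earlier sets intersect F, but {q3, q6} does.

2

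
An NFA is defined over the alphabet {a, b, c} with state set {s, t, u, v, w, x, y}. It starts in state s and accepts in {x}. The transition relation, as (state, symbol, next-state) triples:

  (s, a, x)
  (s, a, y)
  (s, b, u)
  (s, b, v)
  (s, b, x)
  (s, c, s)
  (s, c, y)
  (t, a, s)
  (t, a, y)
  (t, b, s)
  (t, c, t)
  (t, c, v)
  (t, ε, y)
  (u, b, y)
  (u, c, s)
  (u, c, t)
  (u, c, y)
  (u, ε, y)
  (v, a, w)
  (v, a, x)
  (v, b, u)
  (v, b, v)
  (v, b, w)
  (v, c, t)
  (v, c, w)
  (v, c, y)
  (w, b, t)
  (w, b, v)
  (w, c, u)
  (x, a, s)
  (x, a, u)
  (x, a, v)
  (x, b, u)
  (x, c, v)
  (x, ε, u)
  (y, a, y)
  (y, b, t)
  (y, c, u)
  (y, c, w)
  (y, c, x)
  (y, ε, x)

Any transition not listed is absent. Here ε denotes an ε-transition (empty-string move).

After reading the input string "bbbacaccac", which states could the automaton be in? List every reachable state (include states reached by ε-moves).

{s, t, u, v, w, x, y}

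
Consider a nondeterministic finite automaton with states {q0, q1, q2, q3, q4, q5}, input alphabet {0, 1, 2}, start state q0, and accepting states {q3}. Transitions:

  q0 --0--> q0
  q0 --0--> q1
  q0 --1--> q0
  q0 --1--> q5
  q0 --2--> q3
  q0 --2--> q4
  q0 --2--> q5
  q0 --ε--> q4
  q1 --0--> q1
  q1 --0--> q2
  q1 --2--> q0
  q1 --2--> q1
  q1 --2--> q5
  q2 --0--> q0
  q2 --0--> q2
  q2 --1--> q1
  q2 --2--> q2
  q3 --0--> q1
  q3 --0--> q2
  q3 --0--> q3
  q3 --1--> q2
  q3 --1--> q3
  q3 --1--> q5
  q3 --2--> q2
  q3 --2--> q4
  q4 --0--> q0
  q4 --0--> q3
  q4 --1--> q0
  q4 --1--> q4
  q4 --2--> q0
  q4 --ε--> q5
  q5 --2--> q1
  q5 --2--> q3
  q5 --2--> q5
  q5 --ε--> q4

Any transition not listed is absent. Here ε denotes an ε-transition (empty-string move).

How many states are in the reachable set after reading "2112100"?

6

Start: ε-closure({q0}) = {q0, q4, q5}.
Read '2': q0→{q3, q4, q5}, q4→{q0}, q5→{q1, q3, q5}; now {q0, q1, q3, q4, q5}.
Read '1': q0→{q0, q5}, q1→∅, q3→{q2, q3, q5}, q4→{q0, q4}, q5→∅; now {q0, q2, q3, q4, q5}.
Read '1': q0→{q0, q5}, q2→{q1}, q3→{q2, q3, q5}, q4→{q0, q4}, q5→∅; now {q0, q1, q2, q3, q4, q5}.
Read '2': q0→{q3, q4, q5}, q1→{q0, q1, q5}, q2→{q2}, q3→{q2, q4}, q4→{q0}, q5→{q1, q3, q5}; now {q0, q1, q2, q3, q4, q5}.
Read '1': q0→{q0, q5}, q1→∅, q2→{q1}, q3→{q2, q3, q5}, q4→{q0, q4}, q5→∅; now {q0, q1, q2, q3, q4, q5}.
Read '0': q0→{q0, q1}, q1→{q1, q2}, q2→{q0, q2}, q3→{q1, q2, q3}, q4→{q0, q3}, q5→∅; union {q0, q1, q2, q3}; ε-closure = {q0, q1, q2, q3, q4, q5}.
Read '0': q0→{q0, q1}, q1→{q1, q2}, q2→{q0, q2}, q3→{q1, q2, q3}, q4→{q0, q3}, q5→∅; union {q0, q1, q2, q3}; ε-closure = {q0, q1, q2, q3, q4, q5}.
That set has 6 states.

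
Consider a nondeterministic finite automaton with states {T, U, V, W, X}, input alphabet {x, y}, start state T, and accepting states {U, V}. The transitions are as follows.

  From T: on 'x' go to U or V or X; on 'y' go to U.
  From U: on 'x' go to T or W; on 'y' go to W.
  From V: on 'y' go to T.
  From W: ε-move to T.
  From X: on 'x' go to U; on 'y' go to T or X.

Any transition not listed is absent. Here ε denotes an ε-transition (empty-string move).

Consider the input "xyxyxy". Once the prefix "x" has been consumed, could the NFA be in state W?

Start in {T}.
Read 'x': T→{U, V, X}; now {U, V, X}.
State W is not in {U, V, X}.

No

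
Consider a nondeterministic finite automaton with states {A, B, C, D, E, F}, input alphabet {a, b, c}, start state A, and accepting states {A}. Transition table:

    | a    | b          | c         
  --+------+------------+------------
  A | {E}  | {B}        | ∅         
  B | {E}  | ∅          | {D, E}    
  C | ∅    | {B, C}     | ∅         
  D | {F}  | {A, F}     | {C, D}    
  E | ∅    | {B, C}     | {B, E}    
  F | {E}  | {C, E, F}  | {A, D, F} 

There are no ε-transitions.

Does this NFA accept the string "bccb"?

Start in {A}.
Read 'b': A→{B}; now {B}.
Read 'c': B→{D, E}; now {D, E}.
Read 'c': D→{C, D}, E→{B, E}; now {B, C, D, E}.
Read 'b': B→∅, C→{B, C}, D→{A, F}, E→{B, C}; now {A, B, C, F}.
The final set {A, B, C, F} contains the accepting state A.

Yes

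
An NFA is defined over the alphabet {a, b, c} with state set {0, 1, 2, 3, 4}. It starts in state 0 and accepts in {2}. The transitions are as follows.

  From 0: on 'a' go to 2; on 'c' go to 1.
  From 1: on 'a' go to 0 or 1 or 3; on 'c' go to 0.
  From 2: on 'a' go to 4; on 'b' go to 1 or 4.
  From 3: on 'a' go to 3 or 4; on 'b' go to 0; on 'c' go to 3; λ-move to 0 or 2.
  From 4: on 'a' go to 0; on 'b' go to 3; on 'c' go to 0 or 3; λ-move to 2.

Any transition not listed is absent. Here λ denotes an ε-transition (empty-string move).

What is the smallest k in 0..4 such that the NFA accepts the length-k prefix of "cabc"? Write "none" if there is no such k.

2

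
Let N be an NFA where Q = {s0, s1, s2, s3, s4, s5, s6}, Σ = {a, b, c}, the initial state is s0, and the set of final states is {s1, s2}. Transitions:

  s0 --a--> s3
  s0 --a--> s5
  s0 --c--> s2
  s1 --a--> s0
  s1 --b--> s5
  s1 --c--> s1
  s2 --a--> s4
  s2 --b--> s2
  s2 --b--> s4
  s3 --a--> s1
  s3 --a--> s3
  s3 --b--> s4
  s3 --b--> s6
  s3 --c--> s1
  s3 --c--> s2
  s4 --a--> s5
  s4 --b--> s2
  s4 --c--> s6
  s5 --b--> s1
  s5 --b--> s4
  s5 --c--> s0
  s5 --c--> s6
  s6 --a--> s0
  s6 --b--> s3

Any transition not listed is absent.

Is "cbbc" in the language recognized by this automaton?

No

Start in {s0}.
Read 'c': s0→{s2}; now {s2}.
Read 'b': s2→{s2, s4}; now {s2, s4}.
Read 'b': s2→{s2, s4}, s4→{s2}; now {s2, s4}.
Read 'c': s2→∅, s4→{s6}; now {s6}.
The final set {s6} contains no accepting state.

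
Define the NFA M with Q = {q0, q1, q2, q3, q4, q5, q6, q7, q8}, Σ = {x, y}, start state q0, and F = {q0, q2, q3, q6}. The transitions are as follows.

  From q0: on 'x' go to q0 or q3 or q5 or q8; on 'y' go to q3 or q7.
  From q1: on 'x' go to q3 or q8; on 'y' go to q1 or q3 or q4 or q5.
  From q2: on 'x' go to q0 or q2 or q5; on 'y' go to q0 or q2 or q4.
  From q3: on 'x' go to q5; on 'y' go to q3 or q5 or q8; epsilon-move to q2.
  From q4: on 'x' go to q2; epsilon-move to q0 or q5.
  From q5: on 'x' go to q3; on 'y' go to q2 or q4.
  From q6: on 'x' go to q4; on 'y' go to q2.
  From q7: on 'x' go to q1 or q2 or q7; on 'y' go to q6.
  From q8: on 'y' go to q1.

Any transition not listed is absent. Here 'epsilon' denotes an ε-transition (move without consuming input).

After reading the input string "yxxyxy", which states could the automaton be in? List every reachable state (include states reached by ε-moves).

Start in {q0}.
Read 'y': {q0} → {q2, q3, q7}.
Read 'x': {q2, q3, q7} → {q0, q1, q2, q5, q7}.
Read 'x': {q0, q1, q2, q5, q7} → {q0, q1, q2, q3, q5, q7, q8}.
Read 'y': {q0, q1, q2, q3, q5, q7, q8} → {q0, q1, q2, q3, q4, q5, q6, q7, q8}.
Read 'x': {q0, q1, q2, q3, q4, q5, q6, q7, q8} → {q0, q1, q2, q3, q4, q5, q7, q8}.
Read 'y': {q0, q1, q2, q3, q4, q5, q7, q8} → {q0, q1, q2, q3, q4, q5, q6, q7, q8}.

{q0, q1, q2, q3, q4, q5, q6, q7, q8}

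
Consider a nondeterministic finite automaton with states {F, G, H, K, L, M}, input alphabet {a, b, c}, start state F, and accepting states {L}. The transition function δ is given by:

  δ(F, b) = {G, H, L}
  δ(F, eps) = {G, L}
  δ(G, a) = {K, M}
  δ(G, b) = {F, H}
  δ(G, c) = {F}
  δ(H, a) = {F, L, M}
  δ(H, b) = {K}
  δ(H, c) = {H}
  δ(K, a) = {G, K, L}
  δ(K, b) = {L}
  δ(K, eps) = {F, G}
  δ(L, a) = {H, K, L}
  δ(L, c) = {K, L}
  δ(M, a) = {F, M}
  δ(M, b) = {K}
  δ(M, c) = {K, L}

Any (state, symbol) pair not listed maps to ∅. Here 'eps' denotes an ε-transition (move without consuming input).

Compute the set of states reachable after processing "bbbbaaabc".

{F, G, H, K, L}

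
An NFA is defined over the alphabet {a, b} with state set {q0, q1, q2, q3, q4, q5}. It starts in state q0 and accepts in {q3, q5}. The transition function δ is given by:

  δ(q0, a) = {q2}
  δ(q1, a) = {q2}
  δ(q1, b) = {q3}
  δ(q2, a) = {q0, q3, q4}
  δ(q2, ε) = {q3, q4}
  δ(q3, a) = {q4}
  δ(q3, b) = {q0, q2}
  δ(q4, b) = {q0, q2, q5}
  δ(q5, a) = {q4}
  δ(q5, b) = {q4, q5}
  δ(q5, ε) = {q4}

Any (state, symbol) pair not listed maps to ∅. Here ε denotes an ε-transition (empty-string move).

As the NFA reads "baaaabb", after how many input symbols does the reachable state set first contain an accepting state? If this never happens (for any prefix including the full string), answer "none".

none

Start in {q0}.
Read 'b': q0→∅; now ∅.
The set is empty and remains empty for the remaining 6 symbols.
No reachable set along the way intersects F.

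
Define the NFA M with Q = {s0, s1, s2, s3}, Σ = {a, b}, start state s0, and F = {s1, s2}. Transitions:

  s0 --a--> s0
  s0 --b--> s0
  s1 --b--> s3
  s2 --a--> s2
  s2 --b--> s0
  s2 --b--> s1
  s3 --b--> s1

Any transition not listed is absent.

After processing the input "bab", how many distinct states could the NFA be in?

1

Start in {s0}.
Read 'b': {s0} → {s0}.
Read 'a': {s0} → {s0}.
Read 'b': {s0} → {s0}.
That set has 1 state.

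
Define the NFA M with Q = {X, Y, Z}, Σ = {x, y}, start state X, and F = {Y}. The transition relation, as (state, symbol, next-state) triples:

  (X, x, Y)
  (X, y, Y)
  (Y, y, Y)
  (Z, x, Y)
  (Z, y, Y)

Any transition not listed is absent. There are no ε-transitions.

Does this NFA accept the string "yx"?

No

Start in {X}.
Read 'y': {X} → {Y}.
Read 'x': {Y} → ∅.
The final set ∅ contains no accepting state.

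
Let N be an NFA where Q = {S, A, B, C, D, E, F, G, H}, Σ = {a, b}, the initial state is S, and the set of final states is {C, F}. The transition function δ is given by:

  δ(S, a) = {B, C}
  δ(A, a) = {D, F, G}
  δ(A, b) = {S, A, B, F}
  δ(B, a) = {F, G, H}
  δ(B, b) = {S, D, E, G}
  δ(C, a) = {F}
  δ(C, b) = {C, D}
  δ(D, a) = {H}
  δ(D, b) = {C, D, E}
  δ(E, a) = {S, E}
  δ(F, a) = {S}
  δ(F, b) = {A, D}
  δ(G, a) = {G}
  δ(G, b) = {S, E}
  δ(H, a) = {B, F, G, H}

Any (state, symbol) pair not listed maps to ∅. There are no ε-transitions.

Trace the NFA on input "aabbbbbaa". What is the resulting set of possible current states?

Start in {S}.
Read 'a': S→{B, C}; now {B, C}.
Read 'a': B→{F, G, H}, C→{F}; now {F, G, H}.
Read 'b': F→{A, D}, G→{S, E}, H→∅; now {S, A, D, E}.
Read 'b': S→∅, A→{S, A, B, F}, D→{C, D, E}, E→∅; now {S, A, B, C, D, E, F}.
Read 'b': S→∅, A→{S, A, B, F}, B→{S, D, E, G}, C→{C, D}, D→{C, D, E}, E→∅, F→{A, D}; now {S, A, B, C, D, E, F, G}.
Read 'b': S→∅, A→{S, A, B, F}, B→{S, D, E, G}, C→{C, D}, D→{C, D, E}, E→∅, F→{A, D}, G→{S, E}; now {S, A, B, C, D, E, F, G}.
Read 'b': S→∅, A→{S, A, B, F}, B→{S, D, E, G}, C→{C, D}, D→{C, D, E}, E→∅, F→{A, D}, G→{S, E}; now {S, A, B, C, D, E, F, G}.
Read 'a': S→{B, C}, A→{D, F, G}, B→{F, G, H}, C→{F}, D→{H}, E→{S, E}, F→{S}, G→{G}; now {S, B, C, D, E, F, G, H}.
Read 'a': S→{B, C}, B→{F, G, H}, C→{F}, D→{H}, E→{S, E}, F→{S}, G→{G}, H→{B, F, G, H}; now {S, B, C, E, F, G, H}.

{S, B, C, E, F, G, H}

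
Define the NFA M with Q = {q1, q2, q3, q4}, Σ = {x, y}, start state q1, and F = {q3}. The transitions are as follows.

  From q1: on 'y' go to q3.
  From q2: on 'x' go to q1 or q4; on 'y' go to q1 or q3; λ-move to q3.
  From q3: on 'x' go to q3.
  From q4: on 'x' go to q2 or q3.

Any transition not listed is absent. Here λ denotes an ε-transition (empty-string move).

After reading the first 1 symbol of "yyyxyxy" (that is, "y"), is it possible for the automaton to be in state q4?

No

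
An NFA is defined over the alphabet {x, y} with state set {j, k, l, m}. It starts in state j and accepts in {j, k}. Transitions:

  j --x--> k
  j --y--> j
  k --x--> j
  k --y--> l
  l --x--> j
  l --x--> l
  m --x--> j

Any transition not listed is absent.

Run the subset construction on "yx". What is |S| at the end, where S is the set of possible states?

1

Start in {j}.
Read 'y': j→{j}; now {j}.
Read 'x': j→{k}; now {k}.
That set has 1 state.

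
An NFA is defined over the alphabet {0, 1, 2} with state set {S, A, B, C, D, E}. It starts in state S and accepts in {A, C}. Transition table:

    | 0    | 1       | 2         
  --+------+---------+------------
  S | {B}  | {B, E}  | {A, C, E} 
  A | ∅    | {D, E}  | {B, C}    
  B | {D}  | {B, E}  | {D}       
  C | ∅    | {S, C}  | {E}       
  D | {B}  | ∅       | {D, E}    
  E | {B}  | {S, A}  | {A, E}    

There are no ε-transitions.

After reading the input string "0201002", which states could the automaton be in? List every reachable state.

Start in {S}.
Read '0': S→{B}; now {B}.
Read '2': B→{D}; now {D}.
Read '0': D→{B}; now {B}.
Read '1': B→{B, E}; now {B, E}.
Read '0': B→{D}, E→{B}; now {B, D}.
Read '0': B→{D}, D→{B}; now {B, D}.
Read '2': B→{D}, D→{D, E}; now {D, E}.

{D, E}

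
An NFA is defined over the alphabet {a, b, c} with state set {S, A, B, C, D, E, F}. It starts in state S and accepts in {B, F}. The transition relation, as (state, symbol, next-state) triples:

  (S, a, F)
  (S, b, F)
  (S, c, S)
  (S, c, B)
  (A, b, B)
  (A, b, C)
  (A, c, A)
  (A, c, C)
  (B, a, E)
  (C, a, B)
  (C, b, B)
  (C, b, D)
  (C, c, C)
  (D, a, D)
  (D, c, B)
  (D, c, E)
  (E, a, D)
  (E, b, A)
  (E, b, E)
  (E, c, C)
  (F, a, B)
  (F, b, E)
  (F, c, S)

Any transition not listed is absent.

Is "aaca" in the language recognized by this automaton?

Start in {S}.
Read 'a': S→{F}; now {F}.
Read 'a': F→{B}; now {B}.
Read 'c': B→∅; now ∅.
The set is empty and remains empty for the remaining 1 symbol.
The final set ∅ contains no accepting state.

No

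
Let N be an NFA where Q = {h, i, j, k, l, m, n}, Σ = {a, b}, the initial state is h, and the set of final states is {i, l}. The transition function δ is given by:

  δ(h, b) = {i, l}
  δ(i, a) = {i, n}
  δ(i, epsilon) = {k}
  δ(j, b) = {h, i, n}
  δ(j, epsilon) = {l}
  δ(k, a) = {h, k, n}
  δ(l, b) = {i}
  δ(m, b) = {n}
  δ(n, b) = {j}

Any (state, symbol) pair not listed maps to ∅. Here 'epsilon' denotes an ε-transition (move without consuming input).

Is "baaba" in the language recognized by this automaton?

Yes

Start in {h}.
Read 'b': h→{i, l}; union {i, l}; ε-closure = {i, k, l}.
Read 'a': i→{i, n}, k→{h, k, n}, l→∅; now {h, i, k, n}.
Read 'a': h→∅, i→{i, n}, k→{h, k, n}, n→∅; now {h, i, k, n}.
Read 'b': h→{i, l}, i→∅, k→∅, n→{j}; union {i, j, l}; ε-closure = {i, j, k, l}.
Read 'a': i→{i, n}, j→∅, k→{h, k, n}, l→∅; now {h, i, k, n}.
The final set {h, i, k, n} contains the accepting state i.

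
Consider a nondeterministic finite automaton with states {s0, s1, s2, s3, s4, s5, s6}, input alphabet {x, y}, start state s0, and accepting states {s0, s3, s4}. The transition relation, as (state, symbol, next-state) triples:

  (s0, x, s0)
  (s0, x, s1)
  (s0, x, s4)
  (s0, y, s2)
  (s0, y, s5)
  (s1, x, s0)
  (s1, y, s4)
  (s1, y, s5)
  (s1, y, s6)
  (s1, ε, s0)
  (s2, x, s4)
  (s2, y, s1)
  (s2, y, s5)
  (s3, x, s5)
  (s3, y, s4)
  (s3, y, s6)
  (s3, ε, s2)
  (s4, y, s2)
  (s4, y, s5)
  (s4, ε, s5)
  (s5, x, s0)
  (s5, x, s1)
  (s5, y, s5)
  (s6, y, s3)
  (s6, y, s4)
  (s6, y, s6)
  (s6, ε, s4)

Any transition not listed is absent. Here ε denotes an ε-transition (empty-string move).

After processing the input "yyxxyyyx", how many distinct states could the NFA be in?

4

Start in {s0}.
Read 'y': s0→{s2, s5}; now {s2, s5}.
Read 'y': s2→{s1, s5}, s5→{s5}; union {s1, s5}; ε-closure = {s0, s1, s5}.
Read 'x': s0→{s0, s1, s4}, s1→{s0}, s5→{s0, s1}; union {s0, s1, s4}; ε-closure = {s0, s1, s4, s5}.
Read 'x': s0→{s0, s1, s4}, s1→{s0}, s4→∅, s5→{s0, s1}; union {s0, s1, s4}; ε-closure = {s0, s1, s4, s5}.
Read 'y': s0→{s2, s5}, s1→{s4, s5, s6}, s4→{s2, s5}, s5→{s5}; now {s2, s4, s5, s6}.
Read 'y': s2→{s1, s5}, s4→{s2, s5}, s5→{s5}, s6→{s3, s4, s6}; union {s1, s2, s3, s4, s5, s6}; ε-closure = {s0, s1, s2, s3, s4, s5, s6}.
Read 'y': s0→{s2, s5}, s1→{s4, s5, s6}, s2→{s1, s5}, s3→{s4, s6}, s4→{s2, s5}, s5→{s5}, s6→{s3, s4, s6}; union {s1, s2, s3, s4, s5, s6}; ε-closure = {s0, s1, s2, s3, s4, s5, s6}.
Read 'x': s0→{s0, s1, s4}, s1→{s0}, s2→{s4}, s3→{s5}, s4→∅, s5→{s0, s1}, s6→∅; now {s0, s1, s4, s5}.
That set has 4 states.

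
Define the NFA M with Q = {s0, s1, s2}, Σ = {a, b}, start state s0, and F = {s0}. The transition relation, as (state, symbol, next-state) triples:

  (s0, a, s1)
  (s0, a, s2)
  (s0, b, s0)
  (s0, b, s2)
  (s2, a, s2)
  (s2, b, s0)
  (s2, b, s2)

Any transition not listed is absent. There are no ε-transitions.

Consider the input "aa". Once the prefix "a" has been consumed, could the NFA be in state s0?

Start in {s0}.
Read 'a': {s0} → {s1, s2}.
State s0 is not in {s1, s2}.

No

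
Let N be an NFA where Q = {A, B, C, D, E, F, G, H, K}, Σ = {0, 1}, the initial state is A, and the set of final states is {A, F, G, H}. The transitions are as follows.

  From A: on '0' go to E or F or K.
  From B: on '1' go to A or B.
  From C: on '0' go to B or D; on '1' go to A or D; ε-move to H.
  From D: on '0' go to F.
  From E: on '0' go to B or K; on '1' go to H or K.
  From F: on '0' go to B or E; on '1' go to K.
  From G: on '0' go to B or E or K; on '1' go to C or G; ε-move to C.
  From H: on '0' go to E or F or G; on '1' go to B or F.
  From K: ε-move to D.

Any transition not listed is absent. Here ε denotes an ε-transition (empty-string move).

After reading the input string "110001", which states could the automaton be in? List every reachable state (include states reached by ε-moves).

∅

Start in {A}.
Read '1': {A} → ∅.
The set is empty and remains empty for the remaining 5 symbols.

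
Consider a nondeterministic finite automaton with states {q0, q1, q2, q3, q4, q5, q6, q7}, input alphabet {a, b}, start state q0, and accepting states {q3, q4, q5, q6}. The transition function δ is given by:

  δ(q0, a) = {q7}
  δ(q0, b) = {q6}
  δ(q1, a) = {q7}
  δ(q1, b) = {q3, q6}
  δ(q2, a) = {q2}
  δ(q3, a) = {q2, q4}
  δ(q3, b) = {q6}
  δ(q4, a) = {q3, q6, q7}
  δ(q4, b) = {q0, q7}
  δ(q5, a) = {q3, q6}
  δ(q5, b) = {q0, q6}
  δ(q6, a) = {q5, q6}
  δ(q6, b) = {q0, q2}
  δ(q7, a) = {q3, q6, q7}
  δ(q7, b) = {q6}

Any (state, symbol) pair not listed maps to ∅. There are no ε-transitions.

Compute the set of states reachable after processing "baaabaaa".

Start in {q0}.
Read 'b': q0→{q6}; now {q6}.
Read 'a': q6→{q5, q6}; now {q5, q6}.
Read 'a': q5→{q3, q6}, q6→{q5, q6}; now {q3, q5, q6}.
Read 'a': q3→{q2, q4}, q5→{q3, q6}, q6→{q5, q6}; now {q2, q3, q4, q5, q6}.
Read 'b': q2→∅, q3→{q6}, q4→{q0, q7}, q5→{q0, q6}, q6→{q0, q2}; now {q0, q2, q6, q7}.
Read 'a': q0→{q7}, q2→{q2}, q6→{q5, q6}, q7→{q3, q6, q7}; now {q2, q3, q5, q6, q7}.
Read 'a': q2→{q2}, q3→{q2, q4}, q5→{q3, q6}, q6→{q5, q6}, q7→{q3, q6, q7}; now {q2, q3, q4, q5, q6, q7}.
Read 'a': q2→{q2}, q3→{q2, q4}, q4→{q3, q6, q7}, q5→{q3, q6}, q6→{q5, q6}, q7→{q3, q6, q7}; now {q2, q3, q4, q5, q6, q7}.

{q2, q3, q4, q5, q6, q7}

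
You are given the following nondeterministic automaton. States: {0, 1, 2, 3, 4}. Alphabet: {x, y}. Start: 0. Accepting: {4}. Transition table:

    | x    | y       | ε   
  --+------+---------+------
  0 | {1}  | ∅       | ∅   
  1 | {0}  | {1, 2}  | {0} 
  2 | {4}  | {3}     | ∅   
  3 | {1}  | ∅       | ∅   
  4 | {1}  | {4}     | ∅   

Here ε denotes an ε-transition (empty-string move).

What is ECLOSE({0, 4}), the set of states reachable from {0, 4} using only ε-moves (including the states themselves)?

Begin with {0, 4}.
No ε-moves leave this set, so the closure equals the set itself.

{0, 4}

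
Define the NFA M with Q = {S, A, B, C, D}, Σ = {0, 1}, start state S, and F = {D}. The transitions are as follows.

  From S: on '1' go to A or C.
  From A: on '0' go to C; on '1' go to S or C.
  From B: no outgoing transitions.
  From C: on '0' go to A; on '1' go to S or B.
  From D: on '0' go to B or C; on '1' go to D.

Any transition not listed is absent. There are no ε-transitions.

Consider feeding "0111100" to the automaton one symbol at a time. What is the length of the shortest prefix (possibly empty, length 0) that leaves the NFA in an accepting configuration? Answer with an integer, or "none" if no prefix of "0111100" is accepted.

none

Start in {S}.
Read '0': S→∅; now ∅.
The set is empty and remains empty for the remaining 6 symbols.
No reachable set along the way intersects F.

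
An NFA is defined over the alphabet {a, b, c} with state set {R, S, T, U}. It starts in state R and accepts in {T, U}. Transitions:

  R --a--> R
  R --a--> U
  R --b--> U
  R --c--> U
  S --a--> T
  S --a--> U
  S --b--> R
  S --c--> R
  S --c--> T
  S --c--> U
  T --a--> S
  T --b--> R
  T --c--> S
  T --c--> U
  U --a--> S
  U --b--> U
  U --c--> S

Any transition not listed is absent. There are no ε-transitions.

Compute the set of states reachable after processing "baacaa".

Start in {R}.
Read 'b': {R} → {U}.
Read 'a': {U} → {S}.
Read 'a': {S} → {T, U}.
Read 'c': {T, U} → {S, U}.
Read 'a': {S, U} → {S, T, U}.
Read 'a': {S, T, U} → {S, T, U}.

{S, T, U}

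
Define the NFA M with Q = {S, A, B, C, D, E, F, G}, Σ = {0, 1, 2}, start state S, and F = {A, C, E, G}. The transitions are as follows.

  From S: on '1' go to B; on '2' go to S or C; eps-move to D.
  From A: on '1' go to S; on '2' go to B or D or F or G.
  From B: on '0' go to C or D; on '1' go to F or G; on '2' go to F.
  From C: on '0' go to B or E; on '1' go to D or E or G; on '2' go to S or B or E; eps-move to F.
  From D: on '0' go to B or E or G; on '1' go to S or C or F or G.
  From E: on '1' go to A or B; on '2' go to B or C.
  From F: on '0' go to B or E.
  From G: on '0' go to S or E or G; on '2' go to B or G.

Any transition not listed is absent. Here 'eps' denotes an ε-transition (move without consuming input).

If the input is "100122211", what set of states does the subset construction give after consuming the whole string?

{S, A, B, C, D, E, F, G}

Start: ε-closure({S}) = {S, D}.
Read '1': S→{B}, D→{S, C, F, G}; union {S, B, C, F, G}; ε-closure = {S, B, C, D, F, G}.
Read '0': S→∅, B→{C, D}, C→{B, E}, D→{B, E, G}, F→{B, E}, G→{S, E, G}; union {S, B, C, D, E, G}; ε-closure = {S, B, C, D, E, F, G}.
Read '0': S→∅, B→{C, D}, C→{B, E}, D→{B, E, G}, E→∅, F→{B, E}, G→{S, E, G}; union {S, B, C, D, E, G}; ε-closure = {S, B, C, D, E, F, G}.
Read '1': S→{B}, B→{F, G}, C→{D, E, G}, D→{S, C, F, G}, E→{A, B}, F→∅, G→∅; now {S, A, B, C, D, E, F, G}.
Read '2': S→{S, C}, A→{B, D, F, G}, B→{F}, C→{S, B, E}, D→∅, E→{B, C}, F→∅, G→{B, G}; now {S, B, C, D, E, F, G}.
Read '2': S→{S, C}, B→{F}, C→{S, B, E}, D→∅, E→{B, C}, F→∅, G→{B, G}; union {S, B, C, E, F, G}; ε-closure = {S, B, C, D, E, F, G}.
Read '2': S→{S, C}, B→{F}, C→{S, B, E}, D→∅, E→{B, C}, F→∅, G→{B, G}; union {S, B, C, E, F, G}; ε-closure = {S, B, C, D, E, F, G}.
Read '1': S→{B}, B→{F, G}, C→{D, E, G}, D→{S, C, F, G}, E→{A, B}, F→∅, G→∅; now {S, A, B, C, D, E, F, G}.
Read '1': S→{B}, A→{S}, B→{F, G}, C→{D, E, G}, D→{S, C, F, G}, E→{A, B}, F→∅, G→∅; now {S, A, B, C, D, E, F, G}.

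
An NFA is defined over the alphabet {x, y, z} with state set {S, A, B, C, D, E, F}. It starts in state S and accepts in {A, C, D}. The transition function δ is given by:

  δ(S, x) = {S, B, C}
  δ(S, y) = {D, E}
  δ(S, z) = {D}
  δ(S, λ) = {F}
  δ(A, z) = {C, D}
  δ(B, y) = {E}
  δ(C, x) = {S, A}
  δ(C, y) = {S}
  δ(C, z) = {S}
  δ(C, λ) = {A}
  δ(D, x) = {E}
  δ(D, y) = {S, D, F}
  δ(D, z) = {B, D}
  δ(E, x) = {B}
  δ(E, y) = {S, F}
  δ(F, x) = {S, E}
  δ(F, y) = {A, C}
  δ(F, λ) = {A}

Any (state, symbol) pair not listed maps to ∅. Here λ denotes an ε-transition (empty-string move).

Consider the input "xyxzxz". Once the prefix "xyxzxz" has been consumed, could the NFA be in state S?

Start: ε-closure({S}) = {S, A, F}.
Read 'x': {S, A, F} → {S, A, B, C, E, F}.
Read 'y': {S, A, B, C, E, F} → {S, A, C, D, E, F}.
Read 'x': {S, A, C, D, E, F} → {S, A, B, C, E, F}.
Read 'z': {S, A, B, C, E, F} → {S, A, C, D, F}.
Read 'x': {S, A, C, D, F} → {S, A, B, C, E, F}.
Read 'z': {S, A, B, C, E, F} → {S, A, C, D, F}.
State S is in {S, A, C, D, F}.

Yes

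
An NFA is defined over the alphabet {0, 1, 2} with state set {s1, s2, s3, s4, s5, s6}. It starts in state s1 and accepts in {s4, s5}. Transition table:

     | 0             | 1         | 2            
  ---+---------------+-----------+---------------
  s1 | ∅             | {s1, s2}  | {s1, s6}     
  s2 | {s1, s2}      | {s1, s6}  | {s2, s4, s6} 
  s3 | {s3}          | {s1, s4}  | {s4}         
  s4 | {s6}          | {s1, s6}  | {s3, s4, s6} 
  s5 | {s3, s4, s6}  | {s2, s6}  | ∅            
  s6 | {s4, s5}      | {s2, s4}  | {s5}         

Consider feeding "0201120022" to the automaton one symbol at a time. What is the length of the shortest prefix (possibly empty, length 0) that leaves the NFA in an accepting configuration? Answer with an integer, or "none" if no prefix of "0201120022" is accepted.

none

Start in {s1}.
Read '0': s1→∅; now ∅.
The set is empty and remains empty for the remaining 9 symbols.
No reachable set along the way intersects F.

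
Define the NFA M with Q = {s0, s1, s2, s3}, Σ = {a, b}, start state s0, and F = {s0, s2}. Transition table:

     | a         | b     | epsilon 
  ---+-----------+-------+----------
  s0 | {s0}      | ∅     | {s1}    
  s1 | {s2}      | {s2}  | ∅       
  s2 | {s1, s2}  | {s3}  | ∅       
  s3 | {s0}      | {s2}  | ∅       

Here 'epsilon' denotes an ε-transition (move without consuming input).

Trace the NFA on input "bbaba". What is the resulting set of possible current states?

Start: ε-closure({s0}) = {s0, s1}.
Read 'b': s0→∅, s1→{s2}; now {s2}.
Read 'b': s2→{s3}; now {s3}.
Read 'a': s3→{s0}; union {s0}; ε-closure = {s0, s1}.
Read 'b': s0→∅, s1→{s2}; now {s2}.
Read 'a': s2→{s1, s2}; now {s1, s2}.

{s1, s2}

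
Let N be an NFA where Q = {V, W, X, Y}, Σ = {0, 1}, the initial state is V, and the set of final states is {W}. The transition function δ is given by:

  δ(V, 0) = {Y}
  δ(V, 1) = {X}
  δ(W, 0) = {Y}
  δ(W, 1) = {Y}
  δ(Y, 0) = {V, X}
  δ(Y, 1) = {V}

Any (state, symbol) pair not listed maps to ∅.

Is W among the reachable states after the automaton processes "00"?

No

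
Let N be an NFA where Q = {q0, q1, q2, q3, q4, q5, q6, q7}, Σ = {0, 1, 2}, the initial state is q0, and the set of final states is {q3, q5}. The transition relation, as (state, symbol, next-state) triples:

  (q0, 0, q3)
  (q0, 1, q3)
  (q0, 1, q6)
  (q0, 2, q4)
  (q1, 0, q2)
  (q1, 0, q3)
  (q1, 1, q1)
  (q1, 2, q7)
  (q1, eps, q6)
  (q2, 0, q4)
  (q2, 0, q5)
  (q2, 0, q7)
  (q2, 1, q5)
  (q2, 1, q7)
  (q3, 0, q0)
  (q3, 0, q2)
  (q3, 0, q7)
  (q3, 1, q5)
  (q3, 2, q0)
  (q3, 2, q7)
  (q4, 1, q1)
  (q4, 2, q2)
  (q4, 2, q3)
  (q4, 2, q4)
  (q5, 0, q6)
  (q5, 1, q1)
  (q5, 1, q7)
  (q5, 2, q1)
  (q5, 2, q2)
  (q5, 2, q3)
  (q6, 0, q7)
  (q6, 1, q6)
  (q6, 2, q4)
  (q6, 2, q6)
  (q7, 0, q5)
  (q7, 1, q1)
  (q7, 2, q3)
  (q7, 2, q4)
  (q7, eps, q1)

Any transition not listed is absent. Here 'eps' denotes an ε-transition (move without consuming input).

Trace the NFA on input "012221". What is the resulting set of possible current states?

{q1, q5, q6, q7}

Start in {q0}.
Read '0': q0→{q3}; now {q3}.
Read '1': q3→{q5}; now {q5}.
Read '2': q5→{q1, q2, q3}; union {q1, q2, q3}; ε-closure = {q1, q2, q3, q6}.
Read '2': q1→{q7}, q2→∅, q3→{q0, q7}, q6→{q4, q6}; union {q0, q4, q6, q7}; ε-closure = {q0, q1, q4, q6, q7}.
Read '2': q0→{q4}, q1→{q7}, q4→{q2, q3, q4}, q6→{q4, q6}, q7→{q3, q4}; union {q2, q3, q4, q6, q7}; ε-closure = {q1, q2, q3, q4, q6, q7}.
Read '1': q1→{q1}, q2→{q5, q7}, q3→{q5}, q4→{q1}, q6→{q6}, q7→{q1}; now {q1, q5, q6, q7}.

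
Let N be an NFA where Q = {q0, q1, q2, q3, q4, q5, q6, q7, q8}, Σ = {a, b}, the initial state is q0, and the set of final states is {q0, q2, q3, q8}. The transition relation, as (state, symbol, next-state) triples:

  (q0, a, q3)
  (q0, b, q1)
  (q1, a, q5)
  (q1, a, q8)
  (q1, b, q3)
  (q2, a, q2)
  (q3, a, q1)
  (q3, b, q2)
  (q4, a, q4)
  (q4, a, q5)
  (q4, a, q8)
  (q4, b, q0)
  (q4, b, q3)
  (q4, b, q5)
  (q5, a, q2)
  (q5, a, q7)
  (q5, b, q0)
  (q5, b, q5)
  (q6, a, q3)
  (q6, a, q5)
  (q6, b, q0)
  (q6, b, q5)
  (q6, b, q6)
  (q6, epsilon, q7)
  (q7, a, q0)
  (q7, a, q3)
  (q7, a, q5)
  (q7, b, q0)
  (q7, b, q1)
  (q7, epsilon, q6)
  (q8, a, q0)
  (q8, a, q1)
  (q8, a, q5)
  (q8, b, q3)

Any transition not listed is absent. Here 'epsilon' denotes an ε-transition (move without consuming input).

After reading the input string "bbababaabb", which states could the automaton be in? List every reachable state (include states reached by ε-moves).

{q0, q1, q2, q5}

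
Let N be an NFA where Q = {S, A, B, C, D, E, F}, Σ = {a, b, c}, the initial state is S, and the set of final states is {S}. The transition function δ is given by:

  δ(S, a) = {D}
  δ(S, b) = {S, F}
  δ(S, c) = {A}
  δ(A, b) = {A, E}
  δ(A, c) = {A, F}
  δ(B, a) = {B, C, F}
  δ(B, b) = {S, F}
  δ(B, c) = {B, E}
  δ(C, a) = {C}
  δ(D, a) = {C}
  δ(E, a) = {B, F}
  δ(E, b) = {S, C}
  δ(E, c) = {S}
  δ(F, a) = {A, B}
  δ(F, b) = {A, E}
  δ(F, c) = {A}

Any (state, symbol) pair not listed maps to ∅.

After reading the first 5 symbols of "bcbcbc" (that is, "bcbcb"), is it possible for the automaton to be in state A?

Start in {S}.
Read 'b': S→{S, F}; now {S, F}.
Read 'c': S→{A}, F→{A}; now {A}.
Read 'b': A→{A, E}; now {A, E}.
Read 'c': A→{A, F}, E→{S}; now {S, A, F}.
Read 'b': S→{S, F}, A→{A, E}, F→{A, E}; now {S, A, E, F}.
State A is in {S, A, E, F}.

Yes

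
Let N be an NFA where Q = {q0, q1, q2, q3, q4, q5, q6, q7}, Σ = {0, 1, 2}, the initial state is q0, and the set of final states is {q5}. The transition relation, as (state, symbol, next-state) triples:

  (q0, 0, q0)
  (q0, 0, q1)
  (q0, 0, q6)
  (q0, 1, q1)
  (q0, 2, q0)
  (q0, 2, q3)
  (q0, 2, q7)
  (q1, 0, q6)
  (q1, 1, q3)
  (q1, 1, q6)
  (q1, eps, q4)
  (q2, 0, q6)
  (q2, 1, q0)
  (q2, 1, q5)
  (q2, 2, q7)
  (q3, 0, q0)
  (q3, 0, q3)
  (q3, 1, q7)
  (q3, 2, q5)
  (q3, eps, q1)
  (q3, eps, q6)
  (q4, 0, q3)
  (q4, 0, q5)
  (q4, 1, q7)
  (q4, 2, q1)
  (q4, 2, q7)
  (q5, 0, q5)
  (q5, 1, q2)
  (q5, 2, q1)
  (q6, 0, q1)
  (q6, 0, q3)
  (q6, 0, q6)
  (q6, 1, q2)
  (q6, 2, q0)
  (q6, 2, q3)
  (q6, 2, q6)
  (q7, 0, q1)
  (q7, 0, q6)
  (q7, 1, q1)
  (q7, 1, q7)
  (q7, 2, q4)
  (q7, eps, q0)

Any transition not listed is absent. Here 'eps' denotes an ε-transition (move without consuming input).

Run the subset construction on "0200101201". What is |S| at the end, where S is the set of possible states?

7

Start in {q0}.
Read '0': q0→{q0, q1, q6}; union {q0, q1, q6}; ε-closure = {q0, q1, q4, q6}.
Read '2': q0→{q0, q3, q7}, q1→∅, q4→{q1, q7}, q6→{q0, q3, q6}; union {q0, q1, q3, q6, q7}; ε-closure = {q0, q1, q3, q4, q6, q7}.
Read '0': q0→{q0, q1, q6}, q1→{q6}, q3→{q0, q3}, q4→{q3, q5}, q6→{q1, q3, q6}, q7→{q1, q6}; union {q0, q1, q3, q5, q6}; ε-closure = {q0, q1, q3, q4, q5, q6}.
Read '0': q0→{q0, q1, q6}, q1→{q6}, q3→{q0, q3}, q4→{q3, q5}, q5→{q5}, q6→{q1, q3, q6}; union {q0, q1, q3, q5, q6}; ε-closure = {q0, q1, q3, q4, q5, q6}.
Read '1': q0→{q1}, q1→{q3, q6}, q3→{q7}, q4→{q7}, q5→{q2}, q6→{q2}; union {q1, q2, q3, q6, q7}; ε-closure = {q0, q1, q2, q3, q4, q6, q7}.
Read '0': q0→{q0, q1, q6}, q1→{q6}, q2→{q6}, q3→{q0, q3}, q4→{q3, q5}, q6→{q1, q3, q6}, q7→{q1, q6}; union {q0, q1, q3, q5, q6}; ε-closure = {q0, q1, q3, q4, q5, q6}.
Read '1': q0→{q1}, q1→{q3, q6}, q3→{q7}, q4→{q7}, q5→{q2}, q6→{q2}; union {q1, q2, q3, q6, q7}; ε-closure = {q0, q1, q2, q3, q4, q6, q7}.
Read '2': q0→{q0, q3, q7}, q1→∅, q2→{q7}, q3→{q5}, q4→{q1, q7}, q6→{q0, q3, q6}, q7→{q4}; now {q0, q1, q3, q4, q5, q6, q7}.
Read '0': q0→{q0, q1, q6}, q1→{q6}, q3→{q0, q3}, q4→{q3, q5}, q5→{q5}, q6→{q1, q3, q6}, q7→{q1, q6}; union {q0, q1, q3, q5, q6}; ε-closure = {q0, q1, q3, q4, q5, q6}.
Read '1': q0→{q1}, q1→{q3, q6}, q3→{q7}, q4→{q7}, q5→{q2}, q6→{q2}; union {q1, q2, q3, q6, q7}; ε-closure = {q0, q1, q2, q3, q4, q6, q7}.
That set has 7 states.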